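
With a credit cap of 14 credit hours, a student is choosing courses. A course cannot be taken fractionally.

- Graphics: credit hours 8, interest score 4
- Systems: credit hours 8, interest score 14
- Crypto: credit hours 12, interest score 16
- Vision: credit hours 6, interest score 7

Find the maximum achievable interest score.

This is an integer program with binary decision variables.
Take Systems and Vision: credit hours 8 + 6 = 14 ≤ 14, interest score 14 + 7 = 21.
No other feasible combination does better.

21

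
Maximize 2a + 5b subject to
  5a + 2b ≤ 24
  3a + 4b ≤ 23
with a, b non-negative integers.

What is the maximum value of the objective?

(a,b)=(1,5): 5·1+2·5=15≤24, 3·1+4·5=23≤23, objective 27.
(a,b)=(0,5): 5·0+2·5=10≤24, 3·0+4·5=20≤23, objective 25.
(a,b)=(2,4): 5·2+2·4=18≤24, 3·2+4·4=22≤23, objective 24.
(a,b)=(1,4): 5·1+2·4=13≤24, 3·1+4·4=19≤23, objective 22.
No feasible integer point exceeds 27.

27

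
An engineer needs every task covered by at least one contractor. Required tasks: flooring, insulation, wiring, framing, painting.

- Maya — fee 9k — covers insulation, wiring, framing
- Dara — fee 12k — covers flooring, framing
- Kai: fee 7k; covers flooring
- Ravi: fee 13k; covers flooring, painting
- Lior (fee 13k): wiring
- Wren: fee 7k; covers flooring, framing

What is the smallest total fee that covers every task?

Choose Maya and Ravi: together they cover flooring, insulation, wiring, framing, painting — every task.
Total fee: 9 + 13 = 22.
No cover costs less than 22.

22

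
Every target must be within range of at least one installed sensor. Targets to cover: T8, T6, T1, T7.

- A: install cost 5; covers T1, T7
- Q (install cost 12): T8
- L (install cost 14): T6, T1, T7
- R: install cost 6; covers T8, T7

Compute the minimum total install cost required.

20

The greedy cost-per-new-target heuristic would pick A, R, and L for 25, but a cheaper cover exists.
Choose L and R: together they cover T8, T6, T1, T7 — every target.
Total install cost: 14 + 6 = 20.
No cover costs less than 20.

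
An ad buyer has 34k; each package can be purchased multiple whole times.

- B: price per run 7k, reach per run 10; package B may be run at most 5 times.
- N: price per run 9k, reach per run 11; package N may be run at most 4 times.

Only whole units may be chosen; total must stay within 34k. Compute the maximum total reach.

43

2×B and 2×N: price 32 ≤ 34, reach 2·10 + 2·11 = 42.
1×B and 3×N: price 34 ≤ 34, reach 1·10 + 3·11 = 43.
Best is 43.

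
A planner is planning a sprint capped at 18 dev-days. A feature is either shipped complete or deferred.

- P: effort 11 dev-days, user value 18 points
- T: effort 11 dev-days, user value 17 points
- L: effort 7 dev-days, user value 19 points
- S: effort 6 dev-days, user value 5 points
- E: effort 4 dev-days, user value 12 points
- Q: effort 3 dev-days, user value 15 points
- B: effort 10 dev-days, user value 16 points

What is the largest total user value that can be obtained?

L + E + Q: effort 7 + 4 + 3 = 14 ≤ 18, user value 19 + 12 + 15 = 46.
T + E + Q: effort 11 + 4 + 3 = 18 ≤ 18, user value 17 + 12 + 15 = 44.
P + E + Q: effort 11 + 4 + 3 = 18 ≤ 18, user value 18 + 12 + 15 = 45.
Best is L, E, and Q with total user value 46.

46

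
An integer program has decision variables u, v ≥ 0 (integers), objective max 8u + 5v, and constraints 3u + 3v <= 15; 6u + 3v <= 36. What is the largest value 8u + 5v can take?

40

(u,v)=(5,0): 3·5+3·0=15≤15, 6·5+3·0=30≤36, objective 40.
(u,v)=(4,1): 3·4+3·1=15≤15, 6·4+3·1=27≤36, objective 37.
(u,v)=(4,0): 3·4+3·0=12≤15, 6·4+3·0=24≤36, objective 32.
No feasible integer point exceeds 40.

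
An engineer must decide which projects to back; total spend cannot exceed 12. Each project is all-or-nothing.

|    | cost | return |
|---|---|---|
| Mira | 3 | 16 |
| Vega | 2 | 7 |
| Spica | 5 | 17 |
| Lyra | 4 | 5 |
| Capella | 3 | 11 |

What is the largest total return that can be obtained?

Allowing fractional choices, the relaxed optimum would be about 47.6, but projects are indivisible.
Mira + Spica + Capella: cost 3 + 5 + 3 = 11 ≤ 12, return 16 + 17 + 11 = 44.
Mira + Vega + Lyra + Capella: cost 3 + 2 + 4 + 3 = 12 ≤ 12, return 16 + 7 + 5 + 11 = 39.
Mira + Vega + Spica: cost 3 + 2 + 5 = 10 ≤ 12, return 16 + 7 + 17 = 40.
Best is Mira, Spica, and Capella with total return 44.

44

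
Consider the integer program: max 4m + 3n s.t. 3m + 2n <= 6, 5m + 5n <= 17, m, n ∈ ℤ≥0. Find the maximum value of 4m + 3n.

(m,n)=(0,3) is feasible, giving 9.
(m,n)=(0,2) is feasible, giving 6.
Maximum is 9 at (m,n)=(0,3).

9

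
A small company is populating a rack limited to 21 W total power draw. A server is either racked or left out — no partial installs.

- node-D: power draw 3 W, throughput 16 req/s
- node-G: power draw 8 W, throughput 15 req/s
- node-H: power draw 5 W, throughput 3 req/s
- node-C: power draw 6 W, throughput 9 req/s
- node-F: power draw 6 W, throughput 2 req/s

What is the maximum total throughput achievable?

40

Treat it as a binary knapsack problem.
Take node-D, node-G, and node-C: power draw 3 + 8 + 6 = 17 ≤ 21, throughput 16 + 15 + 9 = 40.
No other feasible combination does better.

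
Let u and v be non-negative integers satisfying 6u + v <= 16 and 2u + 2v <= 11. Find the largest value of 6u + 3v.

The continuous relaxation peaks at (2.1, 3.4) with value 22.80; rounding to a feasible lattice point costs some objective.
(u,v)=(2,3): 6·2+1·3=15≤16, 2·2+2·3=10≤11, objective 21.
(u,v)=(1,4): 6·1+1·4=10≤16, 2·1+2·4=10≤11, objective 18.
(u,v)=(2,2): 6·2+1·2=14≤16, 2·2+2·2=8≤11, objective 18.
(u,v)=(1,3): 6·1+1·3=9≤16, 2·1+2·3=8≤11, objective 15.
Maximum is 21 at (u,v)=(2,3).

21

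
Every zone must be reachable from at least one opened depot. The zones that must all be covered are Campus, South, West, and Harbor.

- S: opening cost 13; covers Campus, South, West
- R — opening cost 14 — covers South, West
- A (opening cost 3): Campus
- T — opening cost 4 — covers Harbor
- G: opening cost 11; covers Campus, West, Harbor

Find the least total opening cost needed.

17

The greedy cost-per-new-zone heuristic would pick A, T, and S for 20, but a cheaper cover exists.
Choose S and T: together they cover Campus, South, West, Harbor — every zone.
Total opening cost: 13 + 4 = 17.
No cover costs less than 17.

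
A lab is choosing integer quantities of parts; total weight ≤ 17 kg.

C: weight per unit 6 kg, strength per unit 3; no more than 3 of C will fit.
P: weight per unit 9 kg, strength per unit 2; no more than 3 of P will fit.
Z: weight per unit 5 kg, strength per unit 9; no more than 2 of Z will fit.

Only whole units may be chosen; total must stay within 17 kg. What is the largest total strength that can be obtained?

21

Z has the best ratio (9/5); taking only Z gives at most 2×9 = 18 (stopped by the supply cap of 2).
Mixing does better — 1×C and 2×Z: weight 16 ≤ 17, strength 1·3 + 2·9 = 21.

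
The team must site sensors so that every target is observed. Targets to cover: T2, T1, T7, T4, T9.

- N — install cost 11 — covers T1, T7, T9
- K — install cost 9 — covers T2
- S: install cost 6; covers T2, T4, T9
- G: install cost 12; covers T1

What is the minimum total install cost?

This is a weighted set-cover instance.
Choose N and S: together they cover T2, T1, T7, T4, T9 — every target.
Total install cost: 11 + 6 = 17.
No cover costs less than 17.

17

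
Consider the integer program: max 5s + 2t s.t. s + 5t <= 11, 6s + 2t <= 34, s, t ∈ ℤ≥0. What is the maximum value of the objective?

27

(s,t)=(5,1): 1·5+5·1=10≤11, 6·5+2·1=32≤34, objective 27.
(s,t)=(5,0): 1·5+5·0=5≤11, 6·5+2·0=30≤34, objective 25.
(s,t)=(4,1): 1·4+5·1=9≤11, 6·4+2·1=26≤34, objective 22.
No feasible integer point exceeds 27.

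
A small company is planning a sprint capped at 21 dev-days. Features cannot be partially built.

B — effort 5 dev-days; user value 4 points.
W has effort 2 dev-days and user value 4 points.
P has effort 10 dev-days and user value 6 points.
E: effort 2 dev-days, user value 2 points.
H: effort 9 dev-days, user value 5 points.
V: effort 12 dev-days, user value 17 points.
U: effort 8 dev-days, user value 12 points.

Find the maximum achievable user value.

Take V and U: effort 12 + 8 = 20 ≤ 21, user value 17 + 12 = 29.
No other feasible combination does better.

29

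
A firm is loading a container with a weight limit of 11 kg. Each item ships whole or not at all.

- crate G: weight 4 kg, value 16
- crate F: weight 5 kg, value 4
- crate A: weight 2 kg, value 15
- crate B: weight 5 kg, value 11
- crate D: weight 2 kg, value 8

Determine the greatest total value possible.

42

Allowing fractional choices, the relaxed optimum would be about 45.6, but items are indivisible.
crate G + crate F + crate A: weight 4 + 5 + 2 = 11 ≤ 11, value 16 + 4 + 15 = 35.
crate G + crate A + crate B: weight 4 + 2 + 5 = 11 ≤ 11, value 16 + 15 + 11 = 42.
crate G + crate A + crate D: weight 4 + 2 + 2 = 8 ≤ 11, value 16 + 15 + 8 = 39.
Best is crate G, crate A, and crate B with total value 42.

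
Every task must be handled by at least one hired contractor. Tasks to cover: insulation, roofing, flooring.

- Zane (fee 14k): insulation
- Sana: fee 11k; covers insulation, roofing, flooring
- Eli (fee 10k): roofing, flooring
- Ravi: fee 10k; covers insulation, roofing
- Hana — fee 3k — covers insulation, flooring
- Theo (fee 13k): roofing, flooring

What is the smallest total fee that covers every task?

11

This is a weighted set-cover instance.
Sana alone covers insulation, roofing, flooring — every task.
Total fee: 11.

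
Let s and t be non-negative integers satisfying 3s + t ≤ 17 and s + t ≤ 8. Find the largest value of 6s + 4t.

40

(s,t)=(4,4): 3·4+1·4=16≤17, 1·4+1·4=8≤8, objective 40.
(s,t)=(3,5): 3·3+1·5=14≤17, 1·3+1·5=8≤8, objective 38.
(s,t)=(5,2): 3·5+1·2=17≤17, 1·5+1·2=7≤8, objective 38.
Maximum is 40 at (s,t)=(4,4).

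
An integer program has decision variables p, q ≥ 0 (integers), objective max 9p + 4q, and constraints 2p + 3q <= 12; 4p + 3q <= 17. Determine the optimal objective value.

36

(p,q)=(4,0): 2·4+3·0=8≤12, 4·4+3·0=16≤17, objective 36.
(p,q)=(3,1): 2·3+3·1=9≤12, 4·3+3·1=15≤17, objective 31.
No feasible integer point exceeds 36.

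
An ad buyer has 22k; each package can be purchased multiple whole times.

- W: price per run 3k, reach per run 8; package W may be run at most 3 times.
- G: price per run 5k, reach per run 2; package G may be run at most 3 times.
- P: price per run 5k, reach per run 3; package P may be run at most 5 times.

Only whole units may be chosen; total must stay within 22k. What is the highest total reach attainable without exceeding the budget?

W has the best ratio (8/3); taking only W gives at most 3×8 = 24 (stopped by the supply cap of 3).
Mixing does better — 3×W and 2×P: price 19 ≤ 22, reach 3·8 + 2·3 = 30.

30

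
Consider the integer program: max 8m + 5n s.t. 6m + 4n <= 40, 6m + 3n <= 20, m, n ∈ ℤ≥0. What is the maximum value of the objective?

30

Relaxing integrality, the LP optimum is 33.33 at (m,n) = (0, 6.67), which is not an integer point.
(m,n)=(0,6): 6·0+4·6=24≤40, 6·0+3·6=18≤20, objective 30.
(m,n)=(0,5): 6·0+4·5=20≤40, 6·0+3·5=15≤20, objective 25.
The best lattice point is (0,6), giving 30.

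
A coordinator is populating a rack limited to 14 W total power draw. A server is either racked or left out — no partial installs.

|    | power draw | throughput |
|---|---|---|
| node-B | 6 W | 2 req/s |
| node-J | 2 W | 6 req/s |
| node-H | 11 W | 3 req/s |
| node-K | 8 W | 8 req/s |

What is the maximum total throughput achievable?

Allowing fractional choices, the relaxed optimum would be about 15.3, but servers are indivisible.
node-J + node-H: power draw 2 + 11 = 13 ≤ 14, throughput 6 + 3 = 9.
node-J + node-K: power draw 2 + 8 = 10 ≤ 14, throughput 6 + 8 = 14.
node-B + node-K: power draw 6 + 8 = 14 ≤ 14, throughput 2 + 8 = 10.
Best is node-J and node-K with total throughput 14.

14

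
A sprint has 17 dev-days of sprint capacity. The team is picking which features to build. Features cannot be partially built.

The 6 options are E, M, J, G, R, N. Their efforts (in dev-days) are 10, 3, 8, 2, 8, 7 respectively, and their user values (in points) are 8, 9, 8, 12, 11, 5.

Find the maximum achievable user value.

32

M + G + R: effort 3 + 2 + 8 = 13 ≤ 17, user value 9 + 12 + 11 = 32.
M + J + G: effort 3 + 8 + 2 = 13 ≤ 17, user value 9 + 8 + 12 = 29.
E + M + G: effort 10 + 3 + 2 = 15 ≤ 17, user value 8 + 9 + 12 = 29.
Best is M, G, and R with total user value 32.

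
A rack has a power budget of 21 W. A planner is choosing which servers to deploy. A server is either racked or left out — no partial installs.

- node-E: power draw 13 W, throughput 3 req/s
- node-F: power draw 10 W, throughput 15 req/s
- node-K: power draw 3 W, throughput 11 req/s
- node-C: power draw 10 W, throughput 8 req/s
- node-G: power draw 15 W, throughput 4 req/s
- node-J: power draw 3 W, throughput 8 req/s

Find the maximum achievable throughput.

34

This is a 0-1 knapsack instance.
Allowing fractional choices, the relaxed optimum would be about 38.0, but servers are indivisible.
node-F + node-K: power draw 10 + 3 = 13 ≤ 21, throughput 15 + 11 = 26.
node-F + node-K + node-J: power draw 10 + 3 + 3 = 16 ≤ 21, throughput 15 + 11 + 8 = 34.
node-K + node-C + node-J: power draw 3 + 10 + 3 = 16 ≤ 21, throughput 11 + 8 + 8 = 27.
Best is node-F, node-K, and node-J with total throughput 34.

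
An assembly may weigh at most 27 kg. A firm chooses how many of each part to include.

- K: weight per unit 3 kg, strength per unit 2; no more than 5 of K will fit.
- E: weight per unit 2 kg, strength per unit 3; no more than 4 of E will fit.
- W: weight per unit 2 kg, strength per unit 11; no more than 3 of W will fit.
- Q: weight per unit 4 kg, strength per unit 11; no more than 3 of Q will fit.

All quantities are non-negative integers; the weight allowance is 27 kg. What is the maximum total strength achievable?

This is a bounded integer knapsack.
1×K, 3×E, 3×W, and 3×Q: weight 27 ≤ 27, strength 1·2 + 3·3 + 3·11 + 3·11 = 77.
4×E, 3×W, and 3×Q: weight 26 ≤ 27, strength 4·3 + 3·11 + 3·11 = 78.
Best is 78.

78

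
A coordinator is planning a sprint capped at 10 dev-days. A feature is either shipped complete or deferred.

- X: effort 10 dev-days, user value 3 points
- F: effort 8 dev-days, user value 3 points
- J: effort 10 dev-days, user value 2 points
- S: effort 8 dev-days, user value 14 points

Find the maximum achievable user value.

14

S: effort 8 ≤ 10, user value 14.
F: effort 8 ≤ 10, user value 3.
Best is S with total user value 14.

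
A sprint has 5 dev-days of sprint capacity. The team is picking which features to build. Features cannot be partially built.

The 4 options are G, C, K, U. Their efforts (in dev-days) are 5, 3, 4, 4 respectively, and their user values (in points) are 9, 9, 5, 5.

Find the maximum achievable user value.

This is an integer program with binary decision variables.
G: effort 5 ≤ 5, user value 9.
C: effort 3 ≤ 5, user value 9.
The maximum user value is 9; one optimal choice is C.

9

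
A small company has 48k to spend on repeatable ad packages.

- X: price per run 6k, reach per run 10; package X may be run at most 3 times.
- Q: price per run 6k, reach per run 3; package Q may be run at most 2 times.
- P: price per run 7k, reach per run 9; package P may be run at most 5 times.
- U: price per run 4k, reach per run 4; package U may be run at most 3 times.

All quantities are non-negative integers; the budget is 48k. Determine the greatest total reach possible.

66

This is a bounded integer knapsack.
3×X and 4×P: price 46 ≤ 48, reach 3·10 + 4·9 = 66.
2×X and 5×P: price 47 ≤ 48, reach 2·10 + 5·9 = 65.
Best is 66.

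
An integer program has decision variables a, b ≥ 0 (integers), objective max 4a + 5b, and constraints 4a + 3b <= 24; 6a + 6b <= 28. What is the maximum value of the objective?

(a,b)=(0,4) is feasible, giving 20.
(a,b)=(1,3) is feasible, giving 19.
(a,b)=(0,3) is feasible, giving 15.
No feasible integer point exceeds 20.

20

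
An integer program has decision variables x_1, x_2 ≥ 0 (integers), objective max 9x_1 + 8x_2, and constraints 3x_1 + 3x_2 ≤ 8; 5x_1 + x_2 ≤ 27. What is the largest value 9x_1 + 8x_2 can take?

Relaxing integrality, the LP optimum is 24.00 at (x_1,x_2) = (2.67, 0), which is not an integer point.
(x_1,x_2)=(2,0): 3·2+3·0=6≤8, 5·2+1·0=10≤27, objective 18.
(x_1,x_2)=(1,1): 3·1+3·1=6≤8, 5·1+1·1=6≤27, objective 17.
(x_1,x_2)=(1,0): 3·1+3·0=3≤8, 5·1+1·0=5≤27, objective 9.
The best lattice point is (2,0), giving 18.

18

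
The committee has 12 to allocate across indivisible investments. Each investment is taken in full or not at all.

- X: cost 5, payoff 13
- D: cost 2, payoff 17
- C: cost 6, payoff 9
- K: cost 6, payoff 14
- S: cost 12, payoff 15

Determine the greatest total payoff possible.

This is a 0-1 knapsack instance.
Take D and K: cost 2 + 6 = 8 ≤ 12, payoff 17 + 14 = 31.
No other feasible combination does better.

31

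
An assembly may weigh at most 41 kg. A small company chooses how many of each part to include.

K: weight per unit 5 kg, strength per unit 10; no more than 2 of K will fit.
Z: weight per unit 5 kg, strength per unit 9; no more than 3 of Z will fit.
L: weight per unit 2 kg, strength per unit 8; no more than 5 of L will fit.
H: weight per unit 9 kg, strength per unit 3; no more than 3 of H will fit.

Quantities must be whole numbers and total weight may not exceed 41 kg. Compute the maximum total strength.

87

2×K, 2×Z, 5×L, and 1×H: weight 39 ≤ 41, strength 2·10 + 2·9 + 5·8 + 1·3 = 81.
2×K, 3×Z, and 5×L: weight 35 ≤ 41, strength 2·10 + 3·9 + 5·8 = 87.
Best is 87.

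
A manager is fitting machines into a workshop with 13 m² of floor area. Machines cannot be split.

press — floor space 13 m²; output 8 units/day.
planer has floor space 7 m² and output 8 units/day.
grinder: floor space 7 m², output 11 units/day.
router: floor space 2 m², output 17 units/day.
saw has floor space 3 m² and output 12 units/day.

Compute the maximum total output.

40

This is an integer program with binary decision variables.
Allowing fractional choices, the relaxed optimum would be about 41.1, but machines are indivisible.
grinder + router + saw: floor space 7 + 2 + 3 = 12 ≤ 13, output 11 + 17 + 12 = 40.
router + saw: floor space 2 + 3 = 5 ≤ 13, output 17 + 12 = 29.
planer + router + saw: floor space 7 + 2 + 3 = 12 ≤ 13, output 8 + 17 + 12 = 37.
Best is grinder, router, and saw with total output 40.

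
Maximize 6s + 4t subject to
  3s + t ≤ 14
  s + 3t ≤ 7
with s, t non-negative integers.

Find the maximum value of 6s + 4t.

(s,t)=(4,1): 3·4+1·1=13≤14, 1·4+3·1=7≤7, objective 28.
(s,t)=(4,0): 3·4+1·0=12≤14, 1·4+3·0=4≤7, objective 24.
(s,t)=(3,1): 3·3+1·1=10≤14, 1·3+3·1=6≤7, objective 22.
The best lattice point is (4,1), giving 28.

28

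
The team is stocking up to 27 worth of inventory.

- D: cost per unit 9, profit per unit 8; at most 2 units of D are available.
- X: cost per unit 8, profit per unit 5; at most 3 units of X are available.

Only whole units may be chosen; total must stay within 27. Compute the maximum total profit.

Take 2×D and 1×X: cost 26 ≤ 27, profit 2·8 + 1·5 = 21.
D has the best ratio (8/9) and is taken to its limit of 2; remaining capacity is filled optimally with the others.

21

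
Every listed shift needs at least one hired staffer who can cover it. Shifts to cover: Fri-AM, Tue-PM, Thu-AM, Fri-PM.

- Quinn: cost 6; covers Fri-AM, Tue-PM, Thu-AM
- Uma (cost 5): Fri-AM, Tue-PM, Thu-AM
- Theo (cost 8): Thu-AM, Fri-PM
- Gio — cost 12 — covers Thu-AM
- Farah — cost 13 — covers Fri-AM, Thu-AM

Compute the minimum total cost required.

13

Choose Uma and Theo: together they cover Fri-AM, Tue-PM, Thu-AM, Fri-PM — every shift.
Total cost: 5 + 8 = 13.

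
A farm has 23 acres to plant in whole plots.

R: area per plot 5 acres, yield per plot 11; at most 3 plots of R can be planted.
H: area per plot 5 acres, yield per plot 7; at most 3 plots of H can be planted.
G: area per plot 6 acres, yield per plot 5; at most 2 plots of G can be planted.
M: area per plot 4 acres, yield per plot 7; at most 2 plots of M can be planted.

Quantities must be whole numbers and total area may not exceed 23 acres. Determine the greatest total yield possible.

3×R and 2×M: area 23 ≤ 23, yield 3·11 + 2·7 = 47.
2×R, 1×H, and 2×M: area 23 ≤ 23, yield 2·11 + 1·7 + 2·7 = 43.
Best is 47.

47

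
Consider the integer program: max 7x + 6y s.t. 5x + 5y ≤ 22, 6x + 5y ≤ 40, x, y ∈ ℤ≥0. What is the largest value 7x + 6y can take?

The continuous relaxation peaks at (4.4, 0) with value 30.80; rounding to a feasible lattice point costs some objective.
(x,y)=(4,0): 5·4+5·0=20≤22, 6·4+5·0=24≤40, objective 28.
(x,y)=(3,1): 5·3+5·1=20≤22, 6·3+5·1=23≤40, objective 27.
(x,y)=(3,0): 5·3+5·0=15≤22, 6·3+5·0=18≤40, objective 21.
The best lattice point is (4,0), giving 28.

28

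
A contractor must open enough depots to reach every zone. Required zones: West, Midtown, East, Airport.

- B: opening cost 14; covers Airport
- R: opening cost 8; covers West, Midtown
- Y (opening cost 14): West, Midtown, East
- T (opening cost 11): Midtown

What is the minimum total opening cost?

28

This is a weighted set-cover instance.
The greedy cost-per-new-zone heuristic would pick R, B, and Y for 36, but a cheaper cover exists.
Choose B and Y: together they cover West, Midtown, East, Airport — every zone.
Total opening cost: 14 + 14 = 28.
No cover costs less than 28.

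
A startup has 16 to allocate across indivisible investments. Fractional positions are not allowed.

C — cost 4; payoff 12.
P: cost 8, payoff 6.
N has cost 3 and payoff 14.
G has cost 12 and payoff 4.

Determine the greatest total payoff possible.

32

This is a 0-1 knapsack instance.
Allowing fractional choices, the relaxed optimum would be about 32.3, but investments are indivisible.
P + N: cost 8 + 3 = 11 ≤ 16, payoff 6 + 14 = 20.
C + P + N: cost 4 + 8 + 3 = 15 ≤ 16, payoff 12 + 6 + 14 = 32.
C + N: cost 4 + 3 = 7 ≤ 16, payoff 12 + 14 = 26.
Best is C, P, and N with total payoff 32.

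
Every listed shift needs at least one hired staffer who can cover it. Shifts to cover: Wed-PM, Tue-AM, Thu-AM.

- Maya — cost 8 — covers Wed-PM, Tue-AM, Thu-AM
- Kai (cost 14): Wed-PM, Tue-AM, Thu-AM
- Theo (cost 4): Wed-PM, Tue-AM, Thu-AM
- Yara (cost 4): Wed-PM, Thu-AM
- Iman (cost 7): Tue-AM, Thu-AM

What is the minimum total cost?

Theo alone covers Wed-PM, Tue-AM, Thu-AM — every shift.
Total cost: 4.
No cover costs less than 4.

4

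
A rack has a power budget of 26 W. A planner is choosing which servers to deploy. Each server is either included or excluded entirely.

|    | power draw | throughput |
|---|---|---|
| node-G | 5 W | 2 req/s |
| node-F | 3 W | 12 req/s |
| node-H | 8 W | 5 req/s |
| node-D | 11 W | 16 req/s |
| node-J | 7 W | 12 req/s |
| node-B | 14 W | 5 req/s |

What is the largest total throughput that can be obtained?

Take node-G, node-F, node-D, and node-J: power draw 5 + 3 + 11 + 7 = 26 ≤ 26, throughput 2 + 12 + 16 + 12 = 42.
No other feasible combination does better.

42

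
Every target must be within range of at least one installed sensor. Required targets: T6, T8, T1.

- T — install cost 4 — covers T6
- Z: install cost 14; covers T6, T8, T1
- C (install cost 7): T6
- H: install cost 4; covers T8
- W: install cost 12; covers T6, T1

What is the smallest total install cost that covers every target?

14

The greedy cost-per-new-target heuristic would pick T, H, and W for 20, but a cheaper cover exists.
Z alone covers T6, T8, T1 — every target.
Total install cost: 14.
No cover costs less than 14.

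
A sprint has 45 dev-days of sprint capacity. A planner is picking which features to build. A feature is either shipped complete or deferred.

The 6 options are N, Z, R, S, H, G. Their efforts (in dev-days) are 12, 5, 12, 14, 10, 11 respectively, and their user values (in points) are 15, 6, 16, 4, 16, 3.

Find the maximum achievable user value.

53

Allowing fractional choices, the relaxed optimum would be about 54.7, but features are indivisible.
N + R + H + G: effort 12 + 12 + 10 + 11 = 45 ≤ 45, user value 15 + 16 + 16 + 3 = 50.
N + Z + R + H: effort 12 + 5 + 12 + 10 = 39 ≤ 45, user value 15 + 6 + 16 + 16 = 53.
Best is N, Z, R, and H with total user value 53.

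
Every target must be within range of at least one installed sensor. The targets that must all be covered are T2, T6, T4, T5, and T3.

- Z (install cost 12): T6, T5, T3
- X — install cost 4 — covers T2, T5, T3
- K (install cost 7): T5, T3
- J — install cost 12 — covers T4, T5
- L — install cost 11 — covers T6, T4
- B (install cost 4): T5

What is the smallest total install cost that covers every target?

15

Choose X and L: together they cover T2, T6, T4, T5, T3 — every target.
Total install cost: 4 + 11 = 15.
No cover costs less than 15.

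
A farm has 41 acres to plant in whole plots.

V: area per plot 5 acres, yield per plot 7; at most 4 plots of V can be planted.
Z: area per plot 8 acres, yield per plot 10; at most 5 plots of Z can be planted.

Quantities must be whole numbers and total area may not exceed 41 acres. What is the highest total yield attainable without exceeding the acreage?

51

V has the best ratio (7/5); taking only V gives at most 4×7 = 28 (stopped by the supply cap of 4).
Mixing does better — 3×V and 3×Z: area 39 ≤ 41, yield 3·7 + 3·10 = 51.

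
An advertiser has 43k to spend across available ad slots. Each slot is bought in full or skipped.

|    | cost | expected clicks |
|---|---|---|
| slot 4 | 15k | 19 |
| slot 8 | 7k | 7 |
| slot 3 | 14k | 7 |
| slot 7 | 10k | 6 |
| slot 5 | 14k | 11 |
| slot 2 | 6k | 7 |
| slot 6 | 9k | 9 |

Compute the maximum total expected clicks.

44

Take slot 4, slot 8, slot 5, and slot 2: cost 15 + 7 + 14 + 6 = 42 ≤ 43, expected clicks 19 + 7 + 11 + 7 = 44.
No other feasible combination does better.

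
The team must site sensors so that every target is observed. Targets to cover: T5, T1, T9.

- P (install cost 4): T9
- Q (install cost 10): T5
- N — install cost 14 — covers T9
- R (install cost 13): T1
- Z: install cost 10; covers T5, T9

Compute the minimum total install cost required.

The greedy cost-per-new-target heuristic would pick P, Q, and R for 27, but a cheaper cover exists.
Choose R and Z: together they cover T5, T1, T9 — every target.
Total install cost: 13 + 10 = 23.
No cover costs less than 23.

23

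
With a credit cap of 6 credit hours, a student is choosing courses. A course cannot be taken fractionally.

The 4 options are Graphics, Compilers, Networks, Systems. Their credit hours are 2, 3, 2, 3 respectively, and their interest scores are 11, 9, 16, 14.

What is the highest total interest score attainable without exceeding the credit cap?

30

Allowing fractional choices, the relaxed optimum would be about 36.3, but courses are indivisible.
Compilers + Networks: credit hours 3 + 2 = 5 ≤ 6, interest score 9 + 16 = 25.
Graphics + Networks: credit hours 2 + 2 = 4 ≤ 6, interest score 11 + 16 = 27.
Networks + Systems: credit hours 2 + 3 = 5 ≤ 6, interest score 16 + 14 = 30.
Best is Networks and Systems with total interest score 30.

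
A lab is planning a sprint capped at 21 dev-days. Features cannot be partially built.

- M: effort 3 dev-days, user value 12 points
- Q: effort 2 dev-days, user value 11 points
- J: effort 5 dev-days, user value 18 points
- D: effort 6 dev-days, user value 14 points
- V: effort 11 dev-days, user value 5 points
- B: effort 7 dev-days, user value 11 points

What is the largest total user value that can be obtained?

55

Treat it as a binary knapsack problem.
Allowing fractional choices, the relaxed optimum would be about 62.9, but features are indivisible.
M + Q + J + D: effort 3 + 2 + 5 + 6 = 16 ≤ 21, user value 12 + 11 + 18 + 14 = 55.
M + J + D + B: effort 3 + 5 + 6 + 7 = 21 ≤ 21, user value 12 + 18 + 14 + 11 = 55.
Q + J + D + B: effort 2 + 5 + 6 + 7 = 20 ≤ 21, user value 11 + 18 + 14 + 11 = 54.
The maximum user value is 55; one optimal choice is M, Q, J, and D.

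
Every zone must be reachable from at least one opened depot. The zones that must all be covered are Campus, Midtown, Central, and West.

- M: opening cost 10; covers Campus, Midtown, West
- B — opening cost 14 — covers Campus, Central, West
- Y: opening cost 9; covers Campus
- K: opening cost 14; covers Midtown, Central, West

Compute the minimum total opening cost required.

This is a weighted set-cover instance.
The greedy cost-per-new-zone heuristic would pick M and B for 24, but a cheaper cover exists.
Choose Y and K: together they cover Campus, Midtown, Central, West — every zone.
Total opening cost: 9 + 14 = 23.
No cover costs less than 23.

23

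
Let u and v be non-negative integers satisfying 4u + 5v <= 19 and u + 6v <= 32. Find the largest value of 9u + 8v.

(u,v)=(4,0) is feasible, giving 36.
(u,v)=(3,1) is feasible, giving 35.
(u,v)=(3,0) is feasible, giving 27.
Maximum is 36 at (u,v)=(4,0).

36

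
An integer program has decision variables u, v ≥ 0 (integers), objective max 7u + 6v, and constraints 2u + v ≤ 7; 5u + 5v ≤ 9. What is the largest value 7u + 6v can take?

7

Relaxing integrality, the LP optimum is 12.60 at (u,v) = (1.8, 0), which is not an integer point.
(u,v)=(1,0): 2·1+1·0=2≤7, 5·1+5·0=5≤9, objective 7.
(u,v)=(0,1): 2·0+1·1=1≤7, 5·0+5·1=5≤9, objective 6.
(u,v)=(0,0): 2·0+1·0=0≤7, 5·0+5·0=0≤9, objective 0.
No feasible integer point exceeds 7.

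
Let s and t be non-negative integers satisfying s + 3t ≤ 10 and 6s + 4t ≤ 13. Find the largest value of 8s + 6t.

18

Relaxing integrality, the LP optimum is 19.50 at (s,t) = (0, 3.25), which is not an integer point.
(s,t)=(0,3): 1·0+3·3=9≤10, 6·0+4·3=12≤13, objective 18.
(s,t)=(0,2): 1·0+3·2=6≤10, 6·0+4·2=8≤13, objective 12.
The best lattice point is (0,3), giving 18.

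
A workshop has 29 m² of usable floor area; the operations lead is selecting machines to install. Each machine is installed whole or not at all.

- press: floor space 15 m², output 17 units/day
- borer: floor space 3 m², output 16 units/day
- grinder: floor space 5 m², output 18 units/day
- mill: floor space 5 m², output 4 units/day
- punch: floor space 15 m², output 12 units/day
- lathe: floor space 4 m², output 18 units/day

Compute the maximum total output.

69

Allowing fractional choices, the relaxed optimum would be about 70.6, but machines are indivisible.
borer + grinder + punch + lathe: floor space 3 + 5 + 15 + 4 = 27 ≤ 29, output 16 + 18 + 12 + 18 = 64.
press + borer + grinder + lathe: floor space 15 + 3 + 5 + 4 = 27 ≤ 29, output 17 + 16 + 18 + 18 = 69.
press + grinder + mill + lathe: floor space 15 + 5 + 5 + 4 = 29 ≤ 29, output 17 + 18 + 4 + 18 = 57.
Best is press, borer, grinder, and lathe with total output 69.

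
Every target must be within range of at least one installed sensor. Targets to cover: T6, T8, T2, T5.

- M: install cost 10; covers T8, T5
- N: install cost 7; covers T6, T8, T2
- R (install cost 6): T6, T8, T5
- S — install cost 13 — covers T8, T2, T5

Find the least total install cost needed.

13

This is an integer covering problem.
Choose N and R: together they cover T6, T8, T2, T5 — every target.
Total install cost: 7 + 6 = 13.
No cover costs less than 13.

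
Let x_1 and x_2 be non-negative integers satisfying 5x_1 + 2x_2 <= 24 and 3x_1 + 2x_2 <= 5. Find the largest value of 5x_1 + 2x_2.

7

The continuous relaxation peaks at (1.67, 0) with value 8.33; rounding to a feasible lattice point costs some objective.
(x_1,x_2)=(1,1): 5·1+2·1=7≤24, 3·1+2·1=5≤5, objective 7.
(x_1,x_2)=(1,0): 5·1+2·0=5≤24, 3·1+2·0=3≤5, objective 5.
(x_1,x_2)=(0,2): 5·0+2·2=4≤24, 3·0+2·2=4≤5, objective 4.
No feasible integer point exceeds 7.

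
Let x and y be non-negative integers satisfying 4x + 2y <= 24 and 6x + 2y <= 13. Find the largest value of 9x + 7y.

The continuous relaxation peaks at (0, 6.5) with value 45.50; rounding to a feasible lattice point costs some objective.
(x,y)=(0,6): 4·0+2·6=12≤24, 6·0+2·6=12≤13, objective 42.
(x,y)=(0,5): 4·0+2·5=10≤24, 6·0+2·5=10≤13, objective 35.
No feasible integer point exceeds 42.

42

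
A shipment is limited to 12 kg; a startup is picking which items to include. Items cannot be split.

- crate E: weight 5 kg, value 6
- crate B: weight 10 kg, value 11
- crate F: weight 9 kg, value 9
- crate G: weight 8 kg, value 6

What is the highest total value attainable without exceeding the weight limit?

11

This is a 0-1 knapsack instance.
crate E: weight 5 ≤ 12, value 6.
crate B: weight 10 ≤ 12, value 11.
crate F: weight 9 ≤ 12, value 9.
Best is crate B with total value 11.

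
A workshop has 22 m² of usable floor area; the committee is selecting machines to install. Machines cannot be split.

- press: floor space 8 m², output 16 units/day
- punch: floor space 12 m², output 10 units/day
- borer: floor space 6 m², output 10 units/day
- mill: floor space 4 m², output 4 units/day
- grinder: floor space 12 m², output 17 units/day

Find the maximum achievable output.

press + grinder: floor space 8 + 12 = 20 ≤ 22, output 16 + 17 = 33.
borer + mill + grinder: floor space 6 + 4 + 12 = 22 ≤ 22, output 10 + 4 + 17 = 31.
Best is press and grinder with total output 33.

33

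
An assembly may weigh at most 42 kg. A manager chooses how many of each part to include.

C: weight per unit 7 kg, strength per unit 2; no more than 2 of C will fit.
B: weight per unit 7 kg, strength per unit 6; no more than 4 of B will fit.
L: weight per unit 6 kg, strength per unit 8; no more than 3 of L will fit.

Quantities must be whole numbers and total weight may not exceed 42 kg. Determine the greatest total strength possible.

42

L has the best ratio (8/6); taking only L gives at most 3×8 = 24 (stopped by the supply cap of 3).
Mixing does better — 3×B and 3×L: weight 39 ≤ 42, strength 3·6 + 3·8 = 42.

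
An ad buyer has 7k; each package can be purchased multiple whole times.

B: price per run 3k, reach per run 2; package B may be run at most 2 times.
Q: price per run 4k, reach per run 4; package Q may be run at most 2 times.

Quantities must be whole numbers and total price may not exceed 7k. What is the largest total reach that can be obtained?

Take 1×B and 1×Q: price 7 ≤ 7, reach 1·2 + 1·4 = 6.
No other integer combination yields more.

6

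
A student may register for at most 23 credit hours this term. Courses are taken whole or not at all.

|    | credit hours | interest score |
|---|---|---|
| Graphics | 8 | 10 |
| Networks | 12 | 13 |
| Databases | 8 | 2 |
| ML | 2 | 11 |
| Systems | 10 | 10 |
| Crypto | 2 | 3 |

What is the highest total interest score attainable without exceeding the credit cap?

This is an integer program with binary decision variables.
Take Graphics, Networks, and ML: credit hours 8 + 12 + 2 = 22 ≤ 23, interest score 10 + 13 + 11 = 34.
No feasible combination exceeds this.

34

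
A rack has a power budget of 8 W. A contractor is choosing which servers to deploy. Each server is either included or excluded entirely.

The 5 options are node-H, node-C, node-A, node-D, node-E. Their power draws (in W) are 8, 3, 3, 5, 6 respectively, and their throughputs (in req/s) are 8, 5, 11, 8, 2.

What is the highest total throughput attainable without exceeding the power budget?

19

This is an integer program with binary decision variables.
Allowing fractional choices, the relaxed optimum would be about 19.2, but servers are indivisible.
node-A + node-D: power draw 3 + 5 = 8 ≤ 8, throughput 11 + 8 = 19.
node-C + node-A: power draw 3 + 3 = 6 ≤ 8, throughput 5 + 11 = 16.
Best is node-A and node-D with total throughput 19.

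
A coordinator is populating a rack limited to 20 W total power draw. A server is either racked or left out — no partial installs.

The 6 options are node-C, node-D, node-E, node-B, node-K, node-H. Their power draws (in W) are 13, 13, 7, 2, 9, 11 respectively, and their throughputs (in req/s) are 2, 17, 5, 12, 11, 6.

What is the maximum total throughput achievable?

29

node-E + node-B + node-K: power draw 7 + 2 + 9 = 18 ≤ 20, throughput 5 + 12 + 11 = 28.
node-D + node-B: power draw 13 + 2 = 15 ≤ 20, throughput 17 + 12 = 29.
Best is node-D and node-B with total throughput 29.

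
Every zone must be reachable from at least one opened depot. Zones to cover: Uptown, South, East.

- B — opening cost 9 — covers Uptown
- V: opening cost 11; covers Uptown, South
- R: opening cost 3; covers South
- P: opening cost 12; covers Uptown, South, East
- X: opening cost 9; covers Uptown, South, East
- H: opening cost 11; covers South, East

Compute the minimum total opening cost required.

9

This is a weighted set-cover instance.
The greedy cost-per-new-zone heuristic would pick R and X for 12, but a cheaper cover exists.
X alone covers Uptown, South, East — every zone.
Total opening cost: 9.
No cover costs less than 9.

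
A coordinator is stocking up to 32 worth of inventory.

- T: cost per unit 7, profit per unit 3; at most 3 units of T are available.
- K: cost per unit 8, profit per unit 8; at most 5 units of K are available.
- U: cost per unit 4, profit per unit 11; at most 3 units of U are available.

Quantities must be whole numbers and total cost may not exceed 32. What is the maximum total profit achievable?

49

This is a bounded integer knapsack.
Take 2×K and 3×U: cost 28 ≤ 32, profit 2·8 + 3·11 = 49.
U has the best ratio (11/4) and is taken to its limit of 3; remaining capacity is filled optimally with the others.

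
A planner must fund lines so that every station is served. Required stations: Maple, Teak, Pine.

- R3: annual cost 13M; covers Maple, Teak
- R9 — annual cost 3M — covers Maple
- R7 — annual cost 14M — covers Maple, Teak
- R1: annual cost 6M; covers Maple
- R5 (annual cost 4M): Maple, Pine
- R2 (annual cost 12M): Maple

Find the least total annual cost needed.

Choose R3 and R5: together they cover Maple, Teak, Pine — every station.
Total annual cost: 13 + 4 = 17.
No cover costs less than 17.

17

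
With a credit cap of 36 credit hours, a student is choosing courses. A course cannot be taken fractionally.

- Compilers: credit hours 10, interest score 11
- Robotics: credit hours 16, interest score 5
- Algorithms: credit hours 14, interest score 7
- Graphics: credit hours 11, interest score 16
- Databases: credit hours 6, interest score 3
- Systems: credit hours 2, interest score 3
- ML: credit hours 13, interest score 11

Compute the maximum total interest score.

Compilers + Graphics + Systems + ML: credit hours 10 + 11 + 2 + 13 = 36 ≤ 36, interest score 11 + 16 + 3 + 11 = 41.
Compilers + Graphics + ML: credit hours 10 + 11 + 13 = 34 ≤ 36, interest score 11 + 16 + 11 = 38.
Compilers + Algorithms + Graphics: credit hours 10 + 14 + 11 = 35 ≤ 36, interest score 11 + 7 + 16 = 34.
Best is Compilers, Graphics, Systems, and ML with total interest score 41.

41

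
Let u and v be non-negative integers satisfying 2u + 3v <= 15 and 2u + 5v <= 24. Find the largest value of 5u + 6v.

Relaxing integrality, the LP optimum is 37.50 at (u,v) = (7.5, 0), which is not an integer point.
(u,v)=(6,1): 2·6+3·1=15≤15, 2·6+5·1=17≤24, objective 36.
(u,v)=(7,0): 2·7+3·0=14≤15, 2·7+5·0=14≤24, objective 35.
(u,v)=(5,1): 2·5+3·1=13≤15, 2·5+5·1=15≤24, objective 31.
Maximum is 36 at (u,v)=(6,1).

36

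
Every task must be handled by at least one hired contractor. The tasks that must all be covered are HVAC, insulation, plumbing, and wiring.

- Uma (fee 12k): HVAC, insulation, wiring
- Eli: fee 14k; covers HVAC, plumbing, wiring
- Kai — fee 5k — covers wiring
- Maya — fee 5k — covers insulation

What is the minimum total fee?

19

The greedy cost-per-new-task heuristic would pick Uma and Eli for 26, but a cheaper cover exists.
Choose Eli and Maya: together they cover HVAC, insulation, plumbing, wiring — every task.
Total fee: 14 + 5 = 19.
No cover costs less than 19.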